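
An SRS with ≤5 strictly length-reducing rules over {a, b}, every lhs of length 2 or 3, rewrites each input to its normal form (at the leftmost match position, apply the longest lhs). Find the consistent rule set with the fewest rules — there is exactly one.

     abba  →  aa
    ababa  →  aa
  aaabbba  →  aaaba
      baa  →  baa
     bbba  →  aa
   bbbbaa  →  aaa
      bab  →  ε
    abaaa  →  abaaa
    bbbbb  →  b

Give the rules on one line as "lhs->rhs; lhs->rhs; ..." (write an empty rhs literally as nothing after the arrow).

abb->a; bab->; bb->b; bba->aa

  | abba => aa
  | ababa => aa
  | aaabbba => aaaba
  | baa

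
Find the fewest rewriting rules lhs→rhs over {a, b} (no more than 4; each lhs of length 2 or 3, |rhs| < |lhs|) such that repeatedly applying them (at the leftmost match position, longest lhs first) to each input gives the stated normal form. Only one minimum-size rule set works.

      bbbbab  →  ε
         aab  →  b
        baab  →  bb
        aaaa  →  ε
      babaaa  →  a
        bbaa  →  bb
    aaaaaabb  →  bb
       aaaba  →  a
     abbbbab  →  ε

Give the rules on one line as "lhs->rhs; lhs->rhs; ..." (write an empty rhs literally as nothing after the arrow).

aa->; ab->; bab->ab

  | bbbbab => bbbab => bbab => bab => ab => ε
  | aab => b
  | baab => bb
  | aaaa => aa => ε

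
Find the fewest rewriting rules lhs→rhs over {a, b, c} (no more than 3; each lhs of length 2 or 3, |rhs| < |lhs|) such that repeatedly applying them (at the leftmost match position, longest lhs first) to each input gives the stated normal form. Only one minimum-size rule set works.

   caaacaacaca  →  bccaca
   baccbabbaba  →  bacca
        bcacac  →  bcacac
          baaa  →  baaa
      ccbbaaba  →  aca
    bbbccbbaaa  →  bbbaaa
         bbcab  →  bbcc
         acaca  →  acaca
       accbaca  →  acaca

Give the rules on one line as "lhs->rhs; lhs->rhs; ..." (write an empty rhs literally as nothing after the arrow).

ab->c; caa->b; cb->

  | caaacaacaca => bacaacaca => babcaca => bccaca
  | baccbabbaba => bacabbaba => baccbaba => bacaba => bacca
  | bcacac
  | baaa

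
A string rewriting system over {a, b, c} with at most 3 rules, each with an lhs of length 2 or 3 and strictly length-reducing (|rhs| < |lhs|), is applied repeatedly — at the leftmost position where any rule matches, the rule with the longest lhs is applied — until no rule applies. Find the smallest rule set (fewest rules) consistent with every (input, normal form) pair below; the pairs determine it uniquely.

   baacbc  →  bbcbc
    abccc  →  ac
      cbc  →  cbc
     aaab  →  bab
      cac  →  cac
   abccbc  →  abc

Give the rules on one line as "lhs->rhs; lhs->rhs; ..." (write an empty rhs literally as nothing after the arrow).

aa->b; bcc->

  | baacbc => bbcbc
  | abccc => ac
  | cbc
  | aaab => bab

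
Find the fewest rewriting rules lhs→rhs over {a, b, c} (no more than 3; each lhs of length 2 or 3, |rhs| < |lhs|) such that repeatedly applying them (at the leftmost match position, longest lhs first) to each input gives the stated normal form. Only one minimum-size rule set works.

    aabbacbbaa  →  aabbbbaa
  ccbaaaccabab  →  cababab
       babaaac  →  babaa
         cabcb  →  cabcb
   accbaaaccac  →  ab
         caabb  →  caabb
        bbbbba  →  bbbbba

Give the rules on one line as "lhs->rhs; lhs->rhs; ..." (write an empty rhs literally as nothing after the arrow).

  | aabbacbbaa => aabbbbaa
  | ccbaaaccabab => cabaaccabab => cabacabab => cababab
  | babaaac => babaa
  | cabcb

ac->; cba->ab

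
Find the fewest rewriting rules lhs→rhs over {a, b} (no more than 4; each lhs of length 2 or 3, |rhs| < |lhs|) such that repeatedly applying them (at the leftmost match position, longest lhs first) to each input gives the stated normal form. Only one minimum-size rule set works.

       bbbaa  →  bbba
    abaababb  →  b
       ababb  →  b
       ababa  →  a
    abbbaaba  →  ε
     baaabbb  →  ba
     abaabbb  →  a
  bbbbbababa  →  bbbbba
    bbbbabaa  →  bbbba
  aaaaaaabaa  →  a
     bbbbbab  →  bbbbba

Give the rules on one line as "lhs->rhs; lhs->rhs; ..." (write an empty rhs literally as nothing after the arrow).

aa->; aab->; ab->a; baa->ba

  | bbbaa => bbba
  | abaababb => aaababb => ababb => aabb => b
  | ababb => aabb => b
  | ababa => aaba => a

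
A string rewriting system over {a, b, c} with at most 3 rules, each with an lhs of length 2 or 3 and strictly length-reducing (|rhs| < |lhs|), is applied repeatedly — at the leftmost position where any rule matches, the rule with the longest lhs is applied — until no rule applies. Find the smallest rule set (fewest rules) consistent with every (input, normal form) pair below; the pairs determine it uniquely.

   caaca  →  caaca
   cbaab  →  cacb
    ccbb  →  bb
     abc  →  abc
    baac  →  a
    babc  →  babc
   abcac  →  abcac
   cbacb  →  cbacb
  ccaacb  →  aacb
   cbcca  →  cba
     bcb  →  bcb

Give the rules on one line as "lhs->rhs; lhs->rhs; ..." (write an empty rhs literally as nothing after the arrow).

baa->ac; cc->

  | caaca
  | cbaab => cacb
  | ccbb => bb
  | abc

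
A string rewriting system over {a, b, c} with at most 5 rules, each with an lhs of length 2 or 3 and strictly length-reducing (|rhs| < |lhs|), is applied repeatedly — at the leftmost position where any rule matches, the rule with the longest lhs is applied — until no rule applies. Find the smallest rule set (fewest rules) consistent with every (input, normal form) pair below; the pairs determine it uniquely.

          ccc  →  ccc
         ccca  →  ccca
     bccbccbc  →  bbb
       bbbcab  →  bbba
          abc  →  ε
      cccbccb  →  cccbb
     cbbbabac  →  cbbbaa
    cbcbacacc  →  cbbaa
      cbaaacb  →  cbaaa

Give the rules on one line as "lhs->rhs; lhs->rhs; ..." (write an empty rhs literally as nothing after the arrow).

ab->a; abc->; ac->a; bc->b

  | ccc
  | ccca
  | bccbccbc => bcbccbc => bbccbc => bbcbc => bbbc => bbb
  | bbbcab => bbbab => bbba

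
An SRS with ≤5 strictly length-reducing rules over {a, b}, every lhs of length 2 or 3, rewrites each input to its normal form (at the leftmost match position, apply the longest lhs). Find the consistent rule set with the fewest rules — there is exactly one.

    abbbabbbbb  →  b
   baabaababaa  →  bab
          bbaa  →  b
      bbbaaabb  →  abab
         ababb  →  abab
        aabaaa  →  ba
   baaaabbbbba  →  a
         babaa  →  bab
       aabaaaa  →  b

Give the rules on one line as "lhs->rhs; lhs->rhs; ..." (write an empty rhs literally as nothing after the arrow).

  | abbbabbbbb => aababbbbb => abbbbb => aabbb => bb => b
  | baabaababaa => baababaa => babaa => babb => bab
  | bbaa => baa => bb => b
  | bbbaaabb => abaaabb => abbabb => ababb => abab

aa->b; aab->; bb->b; bbb->ab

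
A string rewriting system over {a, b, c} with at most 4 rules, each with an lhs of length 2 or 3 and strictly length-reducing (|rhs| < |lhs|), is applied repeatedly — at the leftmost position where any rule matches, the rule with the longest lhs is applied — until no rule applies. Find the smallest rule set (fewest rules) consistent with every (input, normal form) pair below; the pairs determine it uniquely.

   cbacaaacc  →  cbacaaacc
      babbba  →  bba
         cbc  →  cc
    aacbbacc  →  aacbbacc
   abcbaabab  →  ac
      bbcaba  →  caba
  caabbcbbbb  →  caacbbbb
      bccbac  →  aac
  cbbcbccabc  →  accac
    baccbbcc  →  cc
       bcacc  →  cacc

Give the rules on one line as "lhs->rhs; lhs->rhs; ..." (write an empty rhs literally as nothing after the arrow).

baa->; bab->; bc->c; ccb->a

  | cbacaaacc
  | babbba => bba
  | cbc => cc
  | aacbbacc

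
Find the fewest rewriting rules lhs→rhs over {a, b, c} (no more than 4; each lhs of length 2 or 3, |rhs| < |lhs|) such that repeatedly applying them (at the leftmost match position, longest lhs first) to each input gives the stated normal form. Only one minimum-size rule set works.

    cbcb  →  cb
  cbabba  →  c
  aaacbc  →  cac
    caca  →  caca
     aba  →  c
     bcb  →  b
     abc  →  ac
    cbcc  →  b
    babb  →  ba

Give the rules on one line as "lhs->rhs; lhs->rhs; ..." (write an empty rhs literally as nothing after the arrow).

  | cbcb => cb
  | cbabba => cbaba => cbaa => cbc => c
  | aaacbc => cacbc => cac
  | caca

aa->c; ab->a; bc->; cc->b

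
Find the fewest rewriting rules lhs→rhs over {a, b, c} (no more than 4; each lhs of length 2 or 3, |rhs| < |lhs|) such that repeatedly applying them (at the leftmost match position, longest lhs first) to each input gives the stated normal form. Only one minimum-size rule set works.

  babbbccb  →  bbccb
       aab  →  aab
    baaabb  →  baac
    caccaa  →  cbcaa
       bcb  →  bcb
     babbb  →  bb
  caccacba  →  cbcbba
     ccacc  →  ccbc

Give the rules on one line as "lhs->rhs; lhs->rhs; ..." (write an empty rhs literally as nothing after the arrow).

  | babbbccb => bbccb
  | aab
  | baaabb => baac
  | caccaa => cbcaa

abb->c; bab->; cac->cb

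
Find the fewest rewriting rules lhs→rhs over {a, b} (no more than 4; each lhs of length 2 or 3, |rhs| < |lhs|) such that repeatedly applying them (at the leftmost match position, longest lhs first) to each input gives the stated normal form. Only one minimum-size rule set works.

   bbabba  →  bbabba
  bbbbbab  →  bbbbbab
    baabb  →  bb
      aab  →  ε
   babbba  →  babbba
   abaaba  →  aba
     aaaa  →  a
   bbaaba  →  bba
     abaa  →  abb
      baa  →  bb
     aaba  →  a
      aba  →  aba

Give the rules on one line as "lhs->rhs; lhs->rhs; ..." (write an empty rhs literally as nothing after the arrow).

  | bbabba
  | bbbbbab
  | baabb => bb
  | aab => ε

aa->b; aaa->; aab->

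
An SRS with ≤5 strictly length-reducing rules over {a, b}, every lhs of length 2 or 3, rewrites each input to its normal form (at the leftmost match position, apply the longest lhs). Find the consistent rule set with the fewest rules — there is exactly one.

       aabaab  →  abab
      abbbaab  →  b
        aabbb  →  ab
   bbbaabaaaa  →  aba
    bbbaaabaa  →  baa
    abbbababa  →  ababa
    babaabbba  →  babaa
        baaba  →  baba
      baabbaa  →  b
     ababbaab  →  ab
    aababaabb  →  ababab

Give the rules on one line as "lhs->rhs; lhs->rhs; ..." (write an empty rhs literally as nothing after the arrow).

  | aabaab => abaab => abab
  | abbbaab => abbaab => aaab => b
  | aabbb => abbb => abb => ab
  | bbbaabaaaa => bbaabaaaa => aabaaaa => abaaaa => aba

aaa->; aab->ab; bb->b; bba->a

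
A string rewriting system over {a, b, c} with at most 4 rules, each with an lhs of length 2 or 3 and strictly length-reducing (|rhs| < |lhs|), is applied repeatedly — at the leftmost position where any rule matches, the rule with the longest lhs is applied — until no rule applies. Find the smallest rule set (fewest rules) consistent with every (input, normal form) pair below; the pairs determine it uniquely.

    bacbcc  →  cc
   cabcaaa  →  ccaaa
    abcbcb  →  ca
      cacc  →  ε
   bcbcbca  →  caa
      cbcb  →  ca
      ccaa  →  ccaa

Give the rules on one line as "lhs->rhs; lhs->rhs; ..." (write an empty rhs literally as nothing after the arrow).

ab->a; ac->c; bc->a; ccc->

  | bacbcc => bcbcc => abcc => acc => cc
  | cabcaaa => cacaaa => ccaaa
  | abcbcb => acbcb => cbcb => cab => ca
  | cacc => ccc => ε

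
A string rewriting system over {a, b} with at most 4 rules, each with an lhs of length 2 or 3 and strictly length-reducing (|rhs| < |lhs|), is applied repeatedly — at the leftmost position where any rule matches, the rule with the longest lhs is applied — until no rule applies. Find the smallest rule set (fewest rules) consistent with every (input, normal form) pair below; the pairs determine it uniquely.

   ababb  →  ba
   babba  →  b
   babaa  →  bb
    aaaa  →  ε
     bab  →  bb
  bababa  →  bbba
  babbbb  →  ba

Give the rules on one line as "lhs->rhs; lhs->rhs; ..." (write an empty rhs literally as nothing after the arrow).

  | ababb => babb => ba
  | babba => baa => b
  | babaa => bbaa => bb
  | aaaa => aa => ε

aa->; ab->b; abb->a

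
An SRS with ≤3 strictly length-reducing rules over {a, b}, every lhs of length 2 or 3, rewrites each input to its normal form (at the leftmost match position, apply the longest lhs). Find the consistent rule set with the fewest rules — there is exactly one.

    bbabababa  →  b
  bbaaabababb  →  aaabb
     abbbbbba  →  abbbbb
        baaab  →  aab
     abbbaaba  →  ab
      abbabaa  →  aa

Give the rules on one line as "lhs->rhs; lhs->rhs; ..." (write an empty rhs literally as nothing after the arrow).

aba->aa; ba->

  | bbabababa => bbababa => bbaba => bba => b
  | bbaaabababb => baabababb => abababb => aababb => aaabb
  | abbbbbba => abbbbb
  | baaab => aab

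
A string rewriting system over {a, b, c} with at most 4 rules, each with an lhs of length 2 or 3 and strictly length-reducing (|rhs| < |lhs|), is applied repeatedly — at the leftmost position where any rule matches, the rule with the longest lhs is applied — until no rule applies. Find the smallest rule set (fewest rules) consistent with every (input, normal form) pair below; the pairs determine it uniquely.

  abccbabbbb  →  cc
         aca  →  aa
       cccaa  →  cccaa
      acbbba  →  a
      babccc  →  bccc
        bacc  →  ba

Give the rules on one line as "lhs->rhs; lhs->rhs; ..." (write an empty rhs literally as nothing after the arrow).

  | abccbabbbb => ccbabbbb => ccbbbb => ccbb => cc
  | aca => aa
  | cccaa
  | acbbba => abbba => bba => a

ab->; ac->a; bb->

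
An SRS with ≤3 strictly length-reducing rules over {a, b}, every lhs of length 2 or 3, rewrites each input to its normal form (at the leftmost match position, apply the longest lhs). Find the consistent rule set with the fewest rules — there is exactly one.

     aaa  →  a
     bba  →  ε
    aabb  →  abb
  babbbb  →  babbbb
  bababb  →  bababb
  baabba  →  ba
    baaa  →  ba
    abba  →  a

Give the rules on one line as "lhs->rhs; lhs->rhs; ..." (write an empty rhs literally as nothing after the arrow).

  | aaa => aa => a
  | bba => ε
  | aabb => abb
  | babbbb

aa->a; bba->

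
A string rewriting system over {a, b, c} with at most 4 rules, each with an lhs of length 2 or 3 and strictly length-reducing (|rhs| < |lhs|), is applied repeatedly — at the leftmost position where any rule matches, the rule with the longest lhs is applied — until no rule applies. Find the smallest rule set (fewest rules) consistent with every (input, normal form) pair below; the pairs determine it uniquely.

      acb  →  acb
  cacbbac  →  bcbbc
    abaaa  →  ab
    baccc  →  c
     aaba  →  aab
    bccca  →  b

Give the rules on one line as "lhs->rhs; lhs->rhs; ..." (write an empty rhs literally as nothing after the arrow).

  | acb
  | cacbbac => bcbbac => bcbbc
  | abaaa => abaa => aba => ab
  | baccc => bccc => c

ba->b; bcc->; ca->b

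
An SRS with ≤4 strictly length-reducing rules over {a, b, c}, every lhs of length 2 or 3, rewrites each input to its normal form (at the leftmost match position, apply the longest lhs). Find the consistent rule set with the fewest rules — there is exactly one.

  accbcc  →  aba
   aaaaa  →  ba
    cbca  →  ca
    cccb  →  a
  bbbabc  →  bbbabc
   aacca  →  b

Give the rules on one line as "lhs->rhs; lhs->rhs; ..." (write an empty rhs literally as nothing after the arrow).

aa->a; aaa->b; cb->; cc->a

  | accbcc => aabcc => abcc => aba
  | aaaaa => baa => ba
  | cbca => ca
  | cccb => acb => a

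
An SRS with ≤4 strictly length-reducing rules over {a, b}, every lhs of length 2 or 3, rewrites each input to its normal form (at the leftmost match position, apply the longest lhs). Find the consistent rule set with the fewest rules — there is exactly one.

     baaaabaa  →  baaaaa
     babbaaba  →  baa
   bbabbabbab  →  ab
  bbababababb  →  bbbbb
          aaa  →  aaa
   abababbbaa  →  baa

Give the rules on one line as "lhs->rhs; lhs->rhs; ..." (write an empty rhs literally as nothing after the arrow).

  | baaaabaa => baaaaa
  | babbaaba => bbbaaba => baaba => baa
  | bbabbabbab => abbabbab => bbabbab => abbab => bbab => ab
  | bbababababb => ababababb => abababbb => ababbbb => abbbbb => bbbbb

aab->a; abb->bb; bba->a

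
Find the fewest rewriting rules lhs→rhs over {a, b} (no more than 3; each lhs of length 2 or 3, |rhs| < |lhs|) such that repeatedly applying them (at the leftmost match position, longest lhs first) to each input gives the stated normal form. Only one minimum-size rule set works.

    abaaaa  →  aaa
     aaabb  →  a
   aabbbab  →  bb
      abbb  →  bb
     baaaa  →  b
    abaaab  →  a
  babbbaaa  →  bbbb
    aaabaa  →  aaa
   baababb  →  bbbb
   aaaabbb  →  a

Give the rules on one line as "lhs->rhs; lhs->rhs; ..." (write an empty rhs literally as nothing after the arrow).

ab->; aba->; ba->b

  | abaaaa => aaa
  | aaabb => aab => a
  | aabbbab => abbab => bab => bb
  | abbb => bb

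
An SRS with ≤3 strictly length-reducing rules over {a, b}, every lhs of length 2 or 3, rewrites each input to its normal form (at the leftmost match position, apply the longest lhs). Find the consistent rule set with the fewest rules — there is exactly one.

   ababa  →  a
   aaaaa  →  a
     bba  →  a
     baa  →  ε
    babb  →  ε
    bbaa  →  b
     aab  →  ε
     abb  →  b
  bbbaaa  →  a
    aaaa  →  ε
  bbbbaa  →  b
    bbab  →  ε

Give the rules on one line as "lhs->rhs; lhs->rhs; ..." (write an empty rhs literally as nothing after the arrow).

aa->b; ab->; bb->

  | ababa => aba => a
  | aaaaa => baaa => bba => a
  | bba => a
  | baa => bb => ε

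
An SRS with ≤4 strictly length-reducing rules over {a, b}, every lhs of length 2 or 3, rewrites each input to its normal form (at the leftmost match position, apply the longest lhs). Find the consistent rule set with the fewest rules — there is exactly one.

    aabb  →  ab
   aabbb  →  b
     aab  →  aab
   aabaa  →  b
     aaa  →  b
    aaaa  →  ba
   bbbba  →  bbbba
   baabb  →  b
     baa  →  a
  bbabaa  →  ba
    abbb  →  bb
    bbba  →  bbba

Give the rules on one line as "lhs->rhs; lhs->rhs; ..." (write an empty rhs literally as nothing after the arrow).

aaa->b; abb->b; baa->a

  | aabb => ab
  | aabbb => abb => b
  | aab
  | aabaa => aaa => b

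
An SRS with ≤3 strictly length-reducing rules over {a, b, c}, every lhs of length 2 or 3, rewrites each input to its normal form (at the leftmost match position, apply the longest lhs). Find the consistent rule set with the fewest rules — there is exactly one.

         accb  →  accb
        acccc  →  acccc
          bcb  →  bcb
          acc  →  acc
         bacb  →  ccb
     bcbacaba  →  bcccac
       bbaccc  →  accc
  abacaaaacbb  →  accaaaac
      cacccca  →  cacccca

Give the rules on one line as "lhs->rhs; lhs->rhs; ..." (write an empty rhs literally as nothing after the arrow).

  | accb
  | acccc
  | bcb
  | acc

ba->c; bb->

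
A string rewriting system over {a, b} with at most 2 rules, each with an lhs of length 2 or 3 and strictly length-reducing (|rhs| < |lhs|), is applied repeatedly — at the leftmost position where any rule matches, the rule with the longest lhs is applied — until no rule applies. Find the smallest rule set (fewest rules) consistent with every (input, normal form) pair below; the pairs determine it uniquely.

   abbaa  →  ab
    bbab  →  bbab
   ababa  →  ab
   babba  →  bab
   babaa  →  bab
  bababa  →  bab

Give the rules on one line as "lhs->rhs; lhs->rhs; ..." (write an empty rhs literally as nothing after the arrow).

aba->ab; abb->ab

  | abbaa => abaa => aba => ab
  | bbab
  | ababa => abba => aba => ab
  | babba => baba => bab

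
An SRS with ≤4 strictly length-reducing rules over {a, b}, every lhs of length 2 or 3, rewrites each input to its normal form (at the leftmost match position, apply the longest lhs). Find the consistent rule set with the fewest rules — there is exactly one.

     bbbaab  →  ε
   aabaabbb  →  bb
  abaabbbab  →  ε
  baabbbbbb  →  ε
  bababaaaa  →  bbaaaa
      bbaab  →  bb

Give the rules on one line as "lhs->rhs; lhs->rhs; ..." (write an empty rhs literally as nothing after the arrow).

aab->; aba->; bbb->

  | bbbaab => aab => ε
  | aabaabbb => aabbb => bb
  | abaabbbab => abbbab => aab => ε
  | baabbbbbb => bbbbbb => bbb => ε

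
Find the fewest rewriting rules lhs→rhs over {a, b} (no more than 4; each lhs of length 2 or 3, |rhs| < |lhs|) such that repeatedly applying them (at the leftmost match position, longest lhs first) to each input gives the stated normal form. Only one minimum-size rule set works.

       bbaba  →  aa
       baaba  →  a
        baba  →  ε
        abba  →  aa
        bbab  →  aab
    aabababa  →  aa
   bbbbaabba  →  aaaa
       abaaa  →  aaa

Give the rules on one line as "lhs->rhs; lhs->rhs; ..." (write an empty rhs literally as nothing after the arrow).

abb->a; ba->; bb->a

  | bbaba => aaba => aa
  | baaba => aba => a
  | baba => ba => ε
  | abba => aa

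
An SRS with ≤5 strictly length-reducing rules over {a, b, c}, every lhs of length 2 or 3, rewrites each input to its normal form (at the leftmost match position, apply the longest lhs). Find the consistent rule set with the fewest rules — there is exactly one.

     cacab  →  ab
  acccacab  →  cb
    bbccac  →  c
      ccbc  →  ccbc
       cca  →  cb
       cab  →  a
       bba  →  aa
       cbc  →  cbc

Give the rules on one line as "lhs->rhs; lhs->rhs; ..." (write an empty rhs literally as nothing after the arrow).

acb->; bb->a; ca->b; cbb->bc

  | cacab => bcab => bbb => ab
  | acccacab => accbcab => accbbb => acbcb => cb
  | bbccac => accac => acbc => c
  | ccbc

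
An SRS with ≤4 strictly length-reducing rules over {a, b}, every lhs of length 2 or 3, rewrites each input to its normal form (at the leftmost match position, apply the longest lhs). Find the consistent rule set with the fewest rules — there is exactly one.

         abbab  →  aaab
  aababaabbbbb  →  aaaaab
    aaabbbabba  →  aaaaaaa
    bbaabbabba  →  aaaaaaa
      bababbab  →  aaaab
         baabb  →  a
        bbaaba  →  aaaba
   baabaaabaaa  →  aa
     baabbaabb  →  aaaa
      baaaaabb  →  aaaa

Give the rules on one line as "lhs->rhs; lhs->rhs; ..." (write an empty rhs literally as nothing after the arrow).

  | abbab => aaab
  | aababaabbbbb => aaabaabbbbb => aaabbbbb => aaaabbb => aaaaab
  | aaabbbabba => aaaababba => aaaaabba => aaaaaaa
  | bbaabbabba => aaabbabba => aaaaabba => aaaaaaa

baa->; bab->ab; bb->a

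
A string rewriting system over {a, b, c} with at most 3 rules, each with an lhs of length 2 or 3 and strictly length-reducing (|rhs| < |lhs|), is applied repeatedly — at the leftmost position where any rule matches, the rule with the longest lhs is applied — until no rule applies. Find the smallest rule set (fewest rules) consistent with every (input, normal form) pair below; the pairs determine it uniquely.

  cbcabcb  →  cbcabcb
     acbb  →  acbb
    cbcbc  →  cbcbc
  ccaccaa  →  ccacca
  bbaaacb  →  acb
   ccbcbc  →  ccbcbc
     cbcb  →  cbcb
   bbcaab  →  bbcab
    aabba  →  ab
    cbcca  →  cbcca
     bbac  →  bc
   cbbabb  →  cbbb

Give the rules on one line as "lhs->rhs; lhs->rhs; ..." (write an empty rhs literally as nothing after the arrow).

aa->a; ba->

  | cbcabcb
  | acbb
  | cbcbc
  | ccaccaa => ccacca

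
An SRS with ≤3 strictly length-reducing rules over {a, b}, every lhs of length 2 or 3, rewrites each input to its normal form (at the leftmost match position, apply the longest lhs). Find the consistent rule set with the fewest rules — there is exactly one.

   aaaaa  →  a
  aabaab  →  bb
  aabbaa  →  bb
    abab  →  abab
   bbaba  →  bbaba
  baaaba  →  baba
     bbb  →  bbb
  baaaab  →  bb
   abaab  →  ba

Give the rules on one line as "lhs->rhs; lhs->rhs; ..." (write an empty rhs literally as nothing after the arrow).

  | aaaaa => aaa => a
  | aabaab => baab => bb
  | aabbaa => bbaa => bb
  | abab

aa->; abb->ba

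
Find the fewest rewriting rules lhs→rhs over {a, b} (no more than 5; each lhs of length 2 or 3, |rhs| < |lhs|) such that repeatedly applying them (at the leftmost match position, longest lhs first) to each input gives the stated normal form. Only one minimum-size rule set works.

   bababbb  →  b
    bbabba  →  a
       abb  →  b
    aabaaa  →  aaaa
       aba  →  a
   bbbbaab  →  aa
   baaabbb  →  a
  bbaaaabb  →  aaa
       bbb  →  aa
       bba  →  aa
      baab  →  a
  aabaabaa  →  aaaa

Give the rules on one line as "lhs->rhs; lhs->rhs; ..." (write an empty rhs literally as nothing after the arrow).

  | bababbb => bbabbb => aabbb => abb => b
  | bbabba => aabba => aba => a
  | abb => b
  | aabaaa => aaaa

ab->; ba->b; bb->a; bbb->aa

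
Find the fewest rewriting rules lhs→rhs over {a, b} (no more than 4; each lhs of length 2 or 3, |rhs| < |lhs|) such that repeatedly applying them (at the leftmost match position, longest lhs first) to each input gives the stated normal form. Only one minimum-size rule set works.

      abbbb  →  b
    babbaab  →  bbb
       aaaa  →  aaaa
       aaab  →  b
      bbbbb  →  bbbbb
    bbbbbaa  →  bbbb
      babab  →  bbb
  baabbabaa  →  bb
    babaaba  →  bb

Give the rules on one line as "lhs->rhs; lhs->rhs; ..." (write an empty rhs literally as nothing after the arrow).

  | abbbb => abbb => abb => ab => b
  | babbaab => bbbaab => bbb
  | aaaa
  | aaab => aab => ab => b

ab->b; abb->ab; ba->b; baa->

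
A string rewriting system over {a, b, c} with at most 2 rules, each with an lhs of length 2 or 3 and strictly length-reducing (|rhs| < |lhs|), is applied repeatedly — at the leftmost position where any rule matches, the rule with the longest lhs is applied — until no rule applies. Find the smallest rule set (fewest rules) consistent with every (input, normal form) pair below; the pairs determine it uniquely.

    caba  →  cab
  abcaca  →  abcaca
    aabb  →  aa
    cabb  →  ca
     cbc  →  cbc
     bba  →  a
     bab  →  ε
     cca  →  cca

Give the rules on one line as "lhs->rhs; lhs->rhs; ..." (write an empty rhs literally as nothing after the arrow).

ba->b; bb->

  | caba => cab
  | abcaca
  | aabb => aa
  | cabb => ca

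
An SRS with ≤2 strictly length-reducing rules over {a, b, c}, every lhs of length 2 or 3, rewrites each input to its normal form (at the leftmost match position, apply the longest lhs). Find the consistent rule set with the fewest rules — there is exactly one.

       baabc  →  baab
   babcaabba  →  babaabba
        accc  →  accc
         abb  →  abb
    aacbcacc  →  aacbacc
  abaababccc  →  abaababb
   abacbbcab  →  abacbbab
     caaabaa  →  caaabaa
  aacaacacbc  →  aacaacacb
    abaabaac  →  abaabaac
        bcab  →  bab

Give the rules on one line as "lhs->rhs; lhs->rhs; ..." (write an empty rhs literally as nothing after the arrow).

  | baabc => baab
  | babcaabba => babaabba
  | accc
  | abb

bc->b; bcc->bb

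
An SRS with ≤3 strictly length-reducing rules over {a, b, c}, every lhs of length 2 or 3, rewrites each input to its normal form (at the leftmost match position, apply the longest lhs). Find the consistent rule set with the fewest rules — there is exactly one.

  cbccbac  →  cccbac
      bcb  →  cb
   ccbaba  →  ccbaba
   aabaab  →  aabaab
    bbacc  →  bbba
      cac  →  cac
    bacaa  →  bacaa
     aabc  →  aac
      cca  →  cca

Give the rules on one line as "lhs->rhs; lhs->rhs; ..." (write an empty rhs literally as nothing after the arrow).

acc->ba; bc->c

  | cbccbac => cccbac
  | bcb => cb
  | ccbaba
  | aabaab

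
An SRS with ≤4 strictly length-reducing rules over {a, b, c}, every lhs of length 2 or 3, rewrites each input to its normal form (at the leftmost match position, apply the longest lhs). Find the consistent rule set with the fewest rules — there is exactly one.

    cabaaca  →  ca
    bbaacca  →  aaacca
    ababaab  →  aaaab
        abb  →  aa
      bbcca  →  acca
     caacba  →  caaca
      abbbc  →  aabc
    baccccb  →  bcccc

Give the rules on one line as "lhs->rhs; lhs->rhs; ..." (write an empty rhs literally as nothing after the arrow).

  | cabaaca => cabaca => cabca => ca
  | bbaacca => aaacca
  | ababaab => abbaab => aaaab
  | abb => aa

ba->b; bb->a; bca->; cb->c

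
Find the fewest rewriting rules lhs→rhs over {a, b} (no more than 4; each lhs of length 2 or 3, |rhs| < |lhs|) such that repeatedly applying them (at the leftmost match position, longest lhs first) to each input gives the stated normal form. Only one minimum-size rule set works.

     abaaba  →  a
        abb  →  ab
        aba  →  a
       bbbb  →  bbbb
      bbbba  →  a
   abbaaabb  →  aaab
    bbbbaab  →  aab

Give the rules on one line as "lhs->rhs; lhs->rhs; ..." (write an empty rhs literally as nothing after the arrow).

aba->ba; abb->ab; ba->a

  | abaaba => baaba => aaba => aba => ba => a
  | abb => ab
  | aba => ba => a
  | bbbb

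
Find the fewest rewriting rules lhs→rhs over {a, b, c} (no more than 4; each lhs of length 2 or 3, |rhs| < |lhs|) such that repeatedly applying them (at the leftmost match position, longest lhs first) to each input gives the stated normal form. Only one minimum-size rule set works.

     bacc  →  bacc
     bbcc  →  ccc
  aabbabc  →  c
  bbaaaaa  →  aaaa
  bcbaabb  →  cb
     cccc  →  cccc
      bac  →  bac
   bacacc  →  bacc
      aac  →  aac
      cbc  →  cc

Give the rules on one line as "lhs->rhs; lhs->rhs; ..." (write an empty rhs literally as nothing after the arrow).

ab->; bb->c; bc->c; ca->

  | bacc
  | bbcc => ccc
  | aabbabc => ababc => abc => c
  | bbaaaaa => caaaaa => aaaa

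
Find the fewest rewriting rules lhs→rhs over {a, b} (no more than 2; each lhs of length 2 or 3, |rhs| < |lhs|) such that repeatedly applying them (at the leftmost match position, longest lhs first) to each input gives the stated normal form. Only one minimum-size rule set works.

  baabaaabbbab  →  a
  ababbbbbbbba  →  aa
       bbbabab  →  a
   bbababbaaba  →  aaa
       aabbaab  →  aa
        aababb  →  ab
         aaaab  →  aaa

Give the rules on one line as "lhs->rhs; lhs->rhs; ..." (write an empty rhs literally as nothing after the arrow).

  | baabaaabbbab => aabaaabbbab => aaaabbbab => aaabbab => aabab => aab => a
  | ababbbbbbbba => aabbbbbbbba => abbbbbbba => abbbbbba => abbbbba => abbbba => abbba => abba => aba => aa
  | bbbabab => bbabab => babab => abab => aab => a
  | bbababbaaba => bababbaaba => ababbaaba => aabbaaba => abaaba => aaaba => aaa

aab->a; ba->a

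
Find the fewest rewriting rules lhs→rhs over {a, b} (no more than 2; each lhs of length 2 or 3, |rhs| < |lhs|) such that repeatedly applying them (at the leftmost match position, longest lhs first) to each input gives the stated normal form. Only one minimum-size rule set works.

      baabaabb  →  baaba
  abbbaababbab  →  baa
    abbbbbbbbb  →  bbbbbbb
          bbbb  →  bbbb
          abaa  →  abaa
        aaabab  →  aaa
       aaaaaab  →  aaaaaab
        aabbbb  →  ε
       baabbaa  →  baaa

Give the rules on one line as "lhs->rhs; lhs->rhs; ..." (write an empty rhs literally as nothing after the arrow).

abb->; bab->

  | baabaabb => baaba
  | abbbaababbab => baababbab => baabab => baa
  | abbbbbbbbb => bbbbbbb
  | bbbb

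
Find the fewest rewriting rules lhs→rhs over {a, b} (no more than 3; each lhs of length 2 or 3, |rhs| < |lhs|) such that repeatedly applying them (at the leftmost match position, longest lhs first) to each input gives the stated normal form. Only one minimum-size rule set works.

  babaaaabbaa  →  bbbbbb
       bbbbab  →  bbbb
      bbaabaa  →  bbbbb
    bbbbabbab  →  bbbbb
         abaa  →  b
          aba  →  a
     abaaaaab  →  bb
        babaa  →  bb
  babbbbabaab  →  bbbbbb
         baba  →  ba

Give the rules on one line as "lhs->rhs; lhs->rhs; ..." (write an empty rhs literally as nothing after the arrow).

  | babaaaabbaa => baaaabbaa => bbaabbaa => bbbbbaa => bbbbbb
  | bbbbab => bbbb
  | bbaabaa => bbbbaa => bbbbb
  | bbbbabbab => bbbbbab => bbbbb

aa->b; ab->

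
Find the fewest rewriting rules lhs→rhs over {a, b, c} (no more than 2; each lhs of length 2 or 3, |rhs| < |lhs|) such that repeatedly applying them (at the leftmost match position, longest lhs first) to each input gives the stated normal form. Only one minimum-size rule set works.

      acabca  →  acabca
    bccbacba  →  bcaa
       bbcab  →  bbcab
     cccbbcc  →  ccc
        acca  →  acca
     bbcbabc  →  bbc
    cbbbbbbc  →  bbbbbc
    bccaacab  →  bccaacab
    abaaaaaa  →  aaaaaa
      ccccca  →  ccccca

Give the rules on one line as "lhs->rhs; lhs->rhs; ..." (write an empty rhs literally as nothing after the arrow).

  | acabca
  | bccbacba => bcacba => bcaa
  | bbcab
  | cccbbcc => ccbcc => ccc

ba->; cb->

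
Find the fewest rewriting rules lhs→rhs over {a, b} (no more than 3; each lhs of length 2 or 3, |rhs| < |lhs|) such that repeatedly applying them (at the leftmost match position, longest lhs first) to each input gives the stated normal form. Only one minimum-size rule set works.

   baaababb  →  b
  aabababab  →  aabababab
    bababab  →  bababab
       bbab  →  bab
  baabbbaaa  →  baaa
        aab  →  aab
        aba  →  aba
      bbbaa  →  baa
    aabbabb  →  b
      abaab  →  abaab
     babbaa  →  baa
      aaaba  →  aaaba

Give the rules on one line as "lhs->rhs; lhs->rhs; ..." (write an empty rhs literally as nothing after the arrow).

abb->bb; bb->b

  | baaababb => baaabbb => baabbb => babbb => bbbb => bbb => bb => b
  | aabababab
  | bababab
  | bbab => bab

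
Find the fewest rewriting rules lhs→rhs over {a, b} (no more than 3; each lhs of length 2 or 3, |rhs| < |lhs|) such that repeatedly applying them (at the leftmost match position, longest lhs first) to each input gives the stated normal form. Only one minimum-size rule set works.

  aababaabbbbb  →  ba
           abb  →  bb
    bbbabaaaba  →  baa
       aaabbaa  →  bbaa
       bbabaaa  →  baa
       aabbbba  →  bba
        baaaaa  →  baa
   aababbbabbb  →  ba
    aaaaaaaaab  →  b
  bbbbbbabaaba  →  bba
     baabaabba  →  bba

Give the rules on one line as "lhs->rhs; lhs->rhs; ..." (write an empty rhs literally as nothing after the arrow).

aaa->aa; ab->b; bbb->ba

  | aababaabbbbb => ababaabbbbb => babaabbbbb => bbaabbbbb => bbabbbbb => bbbbbbb => babbbb => bbbbb => babb => bbb => ba
  | abb => bb
  | bbbabaaaba => baabaaaba => babaaaba => bbaaaba => bbaaba => bbaba => bbba => baa
  | aaabbaa => aabbaa => abbaa => bbaa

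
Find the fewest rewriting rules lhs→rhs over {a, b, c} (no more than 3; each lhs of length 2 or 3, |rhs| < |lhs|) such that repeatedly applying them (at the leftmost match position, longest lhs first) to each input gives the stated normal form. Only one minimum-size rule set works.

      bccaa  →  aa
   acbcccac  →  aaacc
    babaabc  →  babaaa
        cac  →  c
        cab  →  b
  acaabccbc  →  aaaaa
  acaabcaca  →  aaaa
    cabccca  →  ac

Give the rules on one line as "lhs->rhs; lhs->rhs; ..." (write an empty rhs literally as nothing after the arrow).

bc->a; ca->; cbc->aa

  | bccaa => acaa => aa
  | acbcccac => aaaccac => aaacc
  | babaabc => babaaa
  | cac => c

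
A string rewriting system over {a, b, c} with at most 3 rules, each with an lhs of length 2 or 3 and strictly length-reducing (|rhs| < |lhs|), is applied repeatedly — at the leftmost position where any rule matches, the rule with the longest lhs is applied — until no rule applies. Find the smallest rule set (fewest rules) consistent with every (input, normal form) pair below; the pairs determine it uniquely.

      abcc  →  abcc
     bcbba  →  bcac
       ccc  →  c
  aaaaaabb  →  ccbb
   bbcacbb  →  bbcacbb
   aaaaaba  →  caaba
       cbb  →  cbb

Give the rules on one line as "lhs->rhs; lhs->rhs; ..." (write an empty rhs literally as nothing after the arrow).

aaa->c; bba->ac; ccc->c

  | abcc
  | bcbba => bcac
  | ccc => c
  | aaaaaabb => caaabb => ccbb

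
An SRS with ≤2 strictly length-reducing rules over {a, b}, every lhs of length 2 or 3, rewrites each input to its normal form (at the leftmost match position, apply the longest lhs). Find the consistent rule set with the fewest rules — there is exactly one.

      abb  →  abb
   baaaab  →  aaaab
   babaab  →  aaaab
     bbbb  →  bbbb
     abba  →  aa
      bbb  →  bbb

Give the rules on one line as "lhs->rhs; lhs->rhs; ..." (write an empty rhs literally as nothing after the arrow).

  | abb
  | baaaab => aaaab
  | babaab => aaaab
  | bbbb

ba->a; bab->aa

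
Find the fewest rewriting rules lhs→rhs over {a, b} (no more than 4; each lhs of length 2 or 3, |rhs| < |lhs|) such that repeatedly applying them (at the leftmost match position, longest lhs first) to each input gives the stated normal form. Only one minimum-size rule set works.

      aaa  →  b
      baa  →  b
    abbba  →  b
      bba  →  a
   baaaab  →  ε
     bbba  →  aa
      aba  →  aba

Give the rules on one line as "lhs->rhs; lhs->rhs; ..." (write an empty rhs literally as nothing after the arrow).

aaa->b; baa->b; bb->; bbb->a

  | aaa => b
  | baa => b
  | abbba => aaa => b
  | bba => a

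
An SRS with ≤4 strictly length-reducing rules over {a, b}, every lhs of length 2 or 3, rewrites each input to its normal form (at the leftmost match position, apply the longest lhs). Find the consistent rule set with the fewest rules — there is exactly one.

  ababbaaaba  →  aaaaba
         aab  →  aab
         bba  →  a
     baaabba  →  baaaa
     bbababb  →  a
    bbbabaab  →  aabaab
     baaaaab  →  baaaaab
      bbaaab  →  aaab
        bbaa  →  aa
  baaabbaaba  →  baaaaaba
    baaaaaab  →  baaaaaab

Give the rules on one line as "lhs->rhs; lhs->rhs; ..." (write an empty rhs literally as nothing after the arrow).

bab->b; bb->; bbb->a

  | ababbaaaba => abbaaaba => aaaaba
  | aab
  | bba => a
  | baaabba => baaaa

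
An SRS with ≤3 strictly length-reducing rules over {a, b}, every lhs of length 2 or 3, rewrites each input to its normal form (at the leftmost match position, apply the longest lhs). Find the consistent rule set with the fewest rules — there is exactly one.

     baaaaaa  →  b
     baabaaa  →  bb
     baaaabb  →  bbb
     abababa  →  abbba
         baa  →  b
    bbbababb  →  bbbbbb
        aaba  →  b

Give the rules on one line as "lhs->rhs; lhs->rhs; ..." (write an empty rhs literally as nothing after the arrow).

  | baaaaaa => baaaa => baa => b
  | baabaaa => bbaaaa => bbaa => bb
  | baaaabb => baabb => bbab => bbb
  | abababa => abbaba => abbba

aa->; aab->ba; bab->bb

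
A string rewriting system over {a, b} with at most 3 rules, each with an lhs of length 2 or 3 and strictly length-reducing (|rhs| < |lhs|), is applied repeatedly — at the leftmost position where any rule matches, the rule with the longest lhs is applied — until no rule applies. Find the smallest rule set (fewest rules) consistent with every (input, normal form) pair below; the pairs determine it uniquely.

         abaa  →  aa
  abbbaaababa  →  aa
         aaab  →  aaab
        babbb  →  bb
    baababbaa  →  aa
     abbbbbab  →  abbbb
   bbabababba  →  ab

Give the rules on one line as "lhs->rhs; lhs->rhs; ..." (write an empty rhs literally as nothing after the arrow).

ba->; bab->

  | abaa => aa
  | abbbaaababa => abbaababa => abababa => aaba => aa
  | aaab
  | babbb => bb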